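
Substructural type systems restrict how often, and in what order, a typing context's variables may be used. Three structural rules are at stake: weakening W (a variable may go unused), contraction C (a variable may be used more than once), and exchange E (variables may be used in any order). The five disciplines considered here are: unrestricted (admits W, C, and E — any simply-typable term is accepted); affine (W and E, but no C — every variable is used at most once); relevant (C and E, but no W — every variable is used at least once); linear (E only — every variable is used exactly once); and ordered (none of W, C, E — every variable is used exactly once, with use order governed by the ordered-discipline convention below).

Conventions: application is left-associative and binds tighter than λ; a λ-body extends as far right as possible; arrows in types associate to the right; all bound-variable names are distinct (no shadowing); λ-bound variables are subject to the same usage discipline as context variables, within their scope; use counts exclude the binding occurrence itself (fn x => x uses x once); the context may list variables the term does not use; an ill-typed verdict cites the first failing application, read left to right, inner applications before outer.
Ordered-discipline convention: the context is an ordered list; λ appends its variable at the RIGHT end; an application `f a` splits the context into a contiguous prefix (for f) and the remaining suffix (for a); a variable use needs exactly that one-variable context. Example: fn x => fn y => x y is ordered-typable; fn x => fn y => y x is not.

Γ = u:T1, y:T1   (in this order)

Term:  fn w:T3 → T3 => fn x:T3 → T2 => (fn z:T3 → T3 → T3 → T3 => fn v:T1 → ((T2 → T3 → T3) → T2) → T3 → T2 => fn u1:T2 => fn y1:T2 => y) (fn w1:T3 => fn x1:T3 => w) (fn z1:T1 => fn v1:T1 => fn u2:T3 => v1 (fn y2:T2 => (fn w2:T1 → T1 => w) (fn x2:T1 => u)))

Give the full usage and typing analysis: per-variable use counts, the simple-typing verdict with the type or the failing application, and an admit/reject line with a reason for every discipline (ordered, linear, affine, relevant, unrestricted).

usage: u: 1; y: 1; w [bound]: 2; x [bound]: 0; z [bound]: 0; v [bound]: 0; u1 [bound]: 0; y1 [bound]: 0; w1 [bound]: 0; x1 [bound]: 0; z1 [bound]: 0; v1 [bound]: 1; u2 [bound]: 0; y2 [bound]: 0; w2 [bound]: 0; x2 [bound]: 0
use order (left to right): y, w, v1, w, u
typing: ill-typed: non-arrow in function slot: T1
ordered: ✗, the type mismatch rejects it
linear: ✗, not simply typable
affine: ✗, fails simple typing
relevant: ✗, a type mismatch blocks all five
unrestricted: ✗, the type mismatch rejects it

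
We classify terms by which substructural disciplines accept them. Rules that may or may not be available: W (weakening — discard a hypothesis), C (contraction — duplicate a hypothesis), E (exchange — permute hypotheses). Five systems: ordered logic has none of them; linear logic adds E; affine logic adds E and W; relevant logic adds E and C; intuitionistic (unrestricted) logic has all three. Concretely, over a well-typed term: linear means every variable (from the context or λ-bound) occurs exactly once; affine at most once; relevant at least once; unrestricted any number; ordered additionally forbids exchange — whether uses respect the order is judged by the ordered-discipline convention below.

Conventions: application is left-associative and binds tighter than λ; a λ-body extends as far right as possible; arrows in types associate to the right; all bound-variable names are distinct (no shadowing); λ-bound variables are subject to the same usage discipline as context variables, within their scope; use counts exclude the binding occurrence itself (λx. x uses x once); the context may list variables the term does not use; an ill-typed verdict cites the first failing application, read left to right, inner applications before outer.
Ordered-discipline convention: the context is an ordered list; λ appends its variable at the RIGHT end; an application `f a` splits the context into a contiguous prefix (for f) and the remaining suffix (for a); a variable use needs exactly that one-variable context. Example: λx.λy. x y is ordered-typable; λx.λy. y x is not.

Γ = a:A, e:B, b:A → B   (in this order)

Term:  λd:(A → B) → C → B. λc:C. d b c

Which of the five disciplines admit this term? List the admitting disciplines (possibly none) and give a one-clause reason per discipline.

admitted in: affine, unrestricted
counts: a: 0×; e: 0×; b: 1×; d (bound): 1×; c (bound): 1×
uses in reading order: d, b, c
typing: well-typed at ((A → B) → C → B) → C → B
ordered: ✗ — a, e left unused
linear: ✗ — a, e left unused
affine: ✓ — no duplicate uses among a, e, b, d, c
relevant: ✗ — a, e left unused
unrestricted: ✓ — well-typed at ((A → B) → C → B) → C → B; no restrictions here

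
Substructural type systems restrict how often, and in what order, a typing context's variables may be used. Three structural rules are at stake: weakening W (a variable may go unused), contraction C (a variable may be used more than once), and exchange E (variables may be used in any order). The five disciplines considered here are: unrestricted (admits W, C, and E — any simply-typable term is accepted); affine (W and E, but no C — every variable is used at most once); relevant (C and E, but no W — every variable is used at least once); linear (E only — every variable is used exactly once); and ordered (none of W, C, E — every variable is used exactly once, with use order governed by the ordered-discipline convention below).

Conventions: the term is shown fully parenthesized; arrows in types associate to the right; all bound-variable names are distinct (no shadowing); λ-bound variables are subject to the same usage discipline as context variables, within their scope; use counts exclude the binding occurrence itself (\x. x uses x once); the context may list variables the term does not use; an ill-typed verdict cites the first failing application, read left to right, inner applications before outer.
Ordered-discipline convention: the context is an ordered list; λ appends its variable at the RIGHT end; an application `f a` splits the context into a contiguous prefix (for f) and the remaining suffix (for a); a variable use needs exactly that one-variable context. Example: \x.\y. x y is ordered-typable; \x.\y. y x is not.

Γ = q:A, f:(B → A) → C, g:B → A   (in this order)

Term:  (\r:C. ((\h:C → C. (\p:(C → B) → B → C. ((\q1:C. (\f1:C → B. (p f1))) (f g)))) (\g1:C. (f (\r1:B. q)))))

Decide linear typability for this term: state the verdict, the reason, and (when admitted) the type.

no — needs contraction — f ×2; r, h, q1, g1, r1 never used (weakening)
counts: q: 1, f: 2, g: 1, r (λ-bound): 0, h (λ-bound): 0, p (λ-bound): 1, q1 (λ-bound): 0, f1 (λ-bound): 1, g1 (λ-bound): 0, r1 (λ-bound): 0
left-to-right use order: p, f1, f, g, f, q
typing: the term checks, with type C → ((C → B) → B → C) → (C → B) → B → C
across the five disciplines: ordered ✗; linear ✗; affine ✗; relevant ✗; unrestricted ✓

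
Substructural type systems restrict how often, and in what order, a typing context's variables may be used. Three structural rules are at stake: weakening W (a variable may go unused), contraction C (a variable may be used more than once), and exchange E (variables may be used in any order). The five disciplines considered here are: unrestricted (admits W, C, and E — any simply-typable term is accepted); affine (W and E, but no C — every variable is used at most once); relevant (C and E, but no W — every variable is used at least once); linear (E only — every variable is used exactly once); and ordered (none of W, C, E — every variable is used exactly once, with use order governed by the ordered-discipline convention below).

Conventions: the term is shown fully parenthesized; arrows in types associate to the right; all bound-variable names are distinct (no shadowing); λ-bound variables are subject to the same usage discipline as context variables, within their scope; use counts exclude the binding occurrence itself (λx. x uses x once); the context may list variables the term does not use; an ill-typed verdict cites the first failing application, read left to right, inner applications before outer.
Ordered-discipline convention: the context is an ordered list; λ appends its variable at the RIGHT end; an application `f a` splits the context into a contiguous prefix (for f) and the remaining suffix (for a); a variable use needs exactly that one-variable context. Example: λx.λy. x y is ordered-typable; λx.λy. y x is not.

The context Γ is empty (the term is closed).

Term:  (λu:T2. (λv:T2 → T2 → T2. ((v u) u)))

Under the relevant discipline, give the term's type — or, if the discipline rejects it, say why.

term : T2 → (T2 → T2 → T2) → T2
counts: u (λ-bound): 2×; v (λ-bound): 1×
uses in reading order: v, u, u
typing: the term checks, with type T2 → (T2 → T2 → T2) → T2
per-discipline verdicts: ordered ✗, linear ✗, affine ✗, relevant ✓, unrestricted ✓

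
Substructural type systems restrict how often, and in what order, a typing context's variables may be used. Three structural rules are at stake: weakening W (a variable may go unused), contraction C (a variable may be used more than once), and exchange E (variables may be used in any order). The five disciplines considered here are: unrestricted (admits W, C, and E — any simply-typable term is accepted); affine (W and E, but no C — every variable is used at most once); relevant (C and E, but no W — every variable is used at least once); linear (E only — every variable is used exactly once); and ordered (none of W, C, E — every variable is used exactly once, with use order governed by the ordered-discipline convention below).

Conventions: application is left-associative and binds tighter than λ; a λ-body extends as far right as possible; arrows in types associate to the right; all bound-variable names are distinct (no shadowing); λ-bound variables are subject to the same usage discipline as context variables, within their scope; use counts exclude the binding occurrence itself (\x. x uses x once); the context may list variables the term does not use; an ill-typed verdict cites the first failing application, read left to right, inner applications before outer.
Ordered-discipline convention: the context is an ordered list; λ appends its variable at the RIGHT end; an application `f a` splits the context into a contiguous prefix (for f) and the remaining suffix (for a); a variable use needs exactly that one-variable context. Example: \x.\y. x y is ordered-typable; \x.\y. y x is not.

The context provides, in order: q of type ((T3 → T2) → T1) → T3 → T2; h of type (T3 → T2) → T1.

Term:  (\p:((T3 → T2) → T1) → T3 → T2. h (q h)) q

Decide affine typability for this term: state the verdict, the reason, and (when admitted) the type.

no — uses contraction: q ×2, h ×2
use counts: q ×2; h ×2; p [bound] ×0
uses in reading order: h, q, h, q
typing: well-typed — term : T1
per-discipline verdicts: ordered ✗ · linear ✗ · affine ✗ · relevant ✗ · unrestricted ✓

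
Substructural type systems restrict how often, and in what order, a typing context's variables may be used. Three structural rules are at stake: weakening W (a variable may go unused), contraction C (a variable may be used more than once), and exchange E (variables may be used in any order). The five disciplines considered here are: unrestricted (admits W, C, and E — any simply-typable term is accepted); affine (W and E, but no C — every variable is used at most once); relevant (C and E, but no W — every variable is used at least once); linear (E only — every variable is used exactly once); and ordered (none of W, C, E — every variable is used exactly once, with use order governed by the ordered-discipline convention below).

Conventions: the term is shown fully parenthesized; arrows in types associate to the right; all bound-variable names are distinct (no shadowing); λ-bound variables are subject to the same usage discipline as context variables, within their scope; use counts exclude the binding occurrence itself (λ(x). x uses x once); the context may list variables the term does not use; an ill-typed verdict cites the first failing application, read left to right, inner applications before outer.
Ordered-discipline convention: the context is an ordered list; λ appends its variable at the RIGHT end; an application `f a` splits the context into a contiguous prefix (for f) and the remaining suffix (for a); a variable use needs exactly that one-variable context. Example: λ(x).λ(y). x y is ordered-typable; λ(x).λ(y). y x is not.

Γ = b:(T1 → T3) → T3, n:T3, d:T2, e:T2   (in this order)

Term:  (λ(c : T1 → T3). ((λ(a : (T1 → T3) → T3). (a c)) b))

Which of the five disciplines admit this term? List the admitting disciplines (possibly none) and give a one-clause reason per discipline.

accepted by: affine, unrestricted
variable uses: b: 1, n: 0, d: 0, e: 0, c (λ-bound): 1, a (λ-bound): 1
use order (left to right): a, c, b
typing: well-typed — term : (T1 → T3) → T3
ordered: ✗, n, d, e left unused
linear: ✗, n, d, e left unused
affine: ✓, b, n, d, e, c, a: no repeats, contraction unneeded
relevant: ✗, n, d, e left unused
unrestricted: ✓, type-checks ((T1 → T3) → T3) and nothing is barred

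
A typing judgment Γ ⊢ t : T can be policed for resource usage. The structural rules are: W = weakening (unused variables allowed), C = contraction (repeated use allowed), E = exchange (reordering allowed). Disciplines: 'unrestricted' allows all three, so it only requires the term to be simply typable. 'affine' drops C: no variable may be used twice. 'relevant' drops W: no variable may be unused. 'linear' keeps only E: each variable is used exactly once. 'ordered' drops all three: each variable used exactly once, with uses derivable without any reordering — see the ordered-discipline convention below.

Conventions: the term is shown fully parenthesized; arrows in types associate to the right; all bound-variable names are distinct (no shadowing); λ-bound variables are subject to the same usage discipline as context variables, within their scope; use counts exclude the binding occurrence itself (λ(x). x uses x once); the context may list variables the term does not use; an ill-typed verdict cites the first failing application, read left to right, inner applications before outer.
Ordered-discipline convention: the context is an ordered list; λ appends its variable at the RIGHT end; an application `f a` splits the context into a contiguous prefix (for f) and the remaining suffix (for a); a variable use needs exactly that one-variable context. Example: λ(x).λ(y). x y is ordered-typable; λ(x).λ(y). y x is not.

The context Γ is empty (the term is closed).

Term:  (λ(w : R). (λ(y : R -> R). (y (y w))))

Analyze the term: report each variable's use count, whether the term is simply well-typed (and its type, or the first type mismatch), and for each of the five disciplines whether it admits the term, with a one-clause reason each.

variable uses: w (bound): 1×; y (bound): 2×
left-to-right use order: y, y, w
typing: well-typed at R -> (R -> R) -> R
ordered: ✗ — y ×2 used more than once (contraction)
linear: ✗ — y ×2 used more than once (contraction)
affine: ✗ — y ×2 used more than once (contraction)
relevant: ✓ — at least one use each (w, y)
unrestricted: ✓ — well-typed at R -> (R -> R) -> R; no restrictions here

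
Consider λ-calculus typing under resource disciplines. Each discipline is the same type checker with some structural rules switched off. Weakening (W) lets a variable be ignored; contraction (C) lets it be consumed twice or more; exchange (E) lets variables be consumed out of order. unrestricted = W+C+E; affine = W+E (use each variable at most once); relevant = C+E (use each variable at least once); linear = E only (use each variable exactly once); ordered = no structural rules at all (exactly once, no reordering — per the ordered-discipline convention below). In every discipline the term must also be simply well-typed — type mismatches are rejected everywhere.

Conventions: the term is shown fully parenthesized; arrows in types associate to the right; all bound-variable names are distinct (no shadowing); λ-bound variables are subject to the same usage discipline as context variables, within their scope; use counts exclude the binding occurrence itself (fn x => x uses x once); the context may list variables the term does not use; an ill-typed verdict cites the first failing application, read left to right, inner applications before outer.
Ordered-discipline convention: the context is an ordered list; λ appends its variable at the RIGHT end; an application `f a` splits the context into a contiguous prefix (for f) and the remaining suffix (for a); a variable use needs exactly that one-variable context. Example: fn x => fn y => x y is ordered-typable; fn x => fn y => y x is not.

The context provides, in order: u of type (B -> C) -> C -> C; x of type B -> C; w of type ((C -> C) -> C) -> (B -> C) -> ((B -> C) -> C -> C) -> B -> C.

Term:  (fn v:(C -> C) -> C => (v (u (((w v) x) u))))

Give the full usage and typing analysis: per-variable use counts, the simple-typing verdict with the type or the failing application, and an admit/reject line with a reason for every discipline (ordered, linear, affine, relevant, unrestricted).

usage: u ×2, x ×1, w ×1, v (λ-bound) ×2
left-to-right use order: v, u, w, v, x, u
typing: well-typed at ((C -> C) -> C) -> C
ordered ✗ (needs contraction — u ×2, v ×2)
linear ✗ (needs contraction — u ×2, v ×2)
affine ✗ (needs contraction — u ×2, v ×2)
relevant ✓ (none of u, x, w, v goes unused)
unrestricted ✓ (typability at ((C -> C) -> C) -> C is all that's needed)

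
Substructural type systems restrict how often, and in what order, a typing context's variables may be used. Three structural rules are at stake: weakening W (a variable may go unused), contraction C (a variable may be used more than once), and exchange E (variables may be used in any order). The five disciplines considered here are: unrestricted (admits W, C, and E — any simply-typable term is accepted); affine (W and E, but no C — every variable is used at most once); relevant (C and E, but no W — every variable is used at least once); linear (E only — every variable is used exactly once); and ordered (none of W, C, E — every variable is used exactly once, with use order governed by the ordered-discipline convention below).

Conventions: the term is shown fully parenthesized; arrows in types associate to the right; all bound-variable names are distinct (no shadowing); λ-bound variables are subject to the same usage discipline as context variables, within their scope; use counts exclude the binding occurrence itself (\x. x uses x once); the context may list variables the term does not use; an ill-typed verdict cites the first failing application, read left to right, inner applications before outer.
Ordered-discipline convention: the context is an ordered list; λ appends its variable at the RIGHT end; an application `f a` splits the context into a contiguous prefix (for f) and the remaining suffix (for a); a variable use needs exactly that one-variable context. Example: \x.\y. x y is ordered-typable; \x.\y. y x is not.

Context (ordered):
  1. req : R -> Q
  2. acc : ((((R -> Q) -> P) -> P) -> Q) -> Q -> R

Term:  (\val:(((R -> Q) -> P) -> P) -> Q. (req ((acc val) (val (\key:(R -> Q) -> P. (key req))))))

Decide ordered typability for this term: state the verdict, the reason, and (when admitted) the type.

no — needs contraction — req ×2, val ×2
variable uses: req: 2; acc: 1; val (λ-bound): 2; key (λ-bound): 1
uses in reading order: req, acc, val, val, key, req
typing: ✓ — ((((R -> Q) -> P) -> P) -> Q) -> Q
per-discipline verdicts: ordered ✗ · linear ✗ · affine ✗ · relevant ✓ · unrestricted ✓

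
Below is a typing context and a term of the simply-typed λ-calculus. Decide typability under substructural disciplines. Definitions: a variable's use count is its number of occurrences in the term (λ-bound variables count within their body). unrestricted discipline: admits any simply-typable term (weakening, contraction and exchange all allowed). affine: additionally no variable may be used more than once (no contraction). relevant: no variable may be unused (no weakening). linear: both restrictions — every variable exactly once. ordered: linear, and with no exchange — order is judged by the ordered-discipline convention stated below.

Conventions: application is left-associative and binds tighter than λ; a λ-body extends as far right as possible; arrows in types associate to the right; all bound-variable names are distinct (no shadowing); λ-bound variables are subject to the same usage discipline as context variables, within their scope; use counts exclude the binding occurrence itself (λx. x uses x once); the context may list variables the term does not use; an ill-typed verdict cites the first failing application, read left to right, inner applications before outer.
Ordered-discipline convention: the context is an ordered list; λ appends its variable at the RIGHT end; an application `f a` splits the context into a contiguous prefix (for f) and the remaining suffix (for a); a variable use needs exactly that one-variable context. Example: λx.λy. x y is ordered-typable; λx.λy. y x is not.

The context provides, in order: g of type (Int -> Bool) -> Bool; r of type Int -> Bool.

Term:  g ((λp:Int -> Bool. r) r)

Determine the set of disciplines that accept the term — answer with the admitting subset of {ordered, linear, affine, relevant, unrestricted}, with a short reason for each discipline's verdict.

admitted in: unrestricted
usage: g=1; r=2; p (λ-bound)=0
order of uses: g, r, r
typing: well-typed — term : Bool
ordered: ✗, needs contraction — r ×2; p never used (weakening)
linear: ✗, needs contraction — r ×2; p never used (weakening)
affine: ✗, needs contraction — r ×2
relevant: ✗, p never used (weakening)
unrestricted: ✓, well-typed at Bool; no restrictions here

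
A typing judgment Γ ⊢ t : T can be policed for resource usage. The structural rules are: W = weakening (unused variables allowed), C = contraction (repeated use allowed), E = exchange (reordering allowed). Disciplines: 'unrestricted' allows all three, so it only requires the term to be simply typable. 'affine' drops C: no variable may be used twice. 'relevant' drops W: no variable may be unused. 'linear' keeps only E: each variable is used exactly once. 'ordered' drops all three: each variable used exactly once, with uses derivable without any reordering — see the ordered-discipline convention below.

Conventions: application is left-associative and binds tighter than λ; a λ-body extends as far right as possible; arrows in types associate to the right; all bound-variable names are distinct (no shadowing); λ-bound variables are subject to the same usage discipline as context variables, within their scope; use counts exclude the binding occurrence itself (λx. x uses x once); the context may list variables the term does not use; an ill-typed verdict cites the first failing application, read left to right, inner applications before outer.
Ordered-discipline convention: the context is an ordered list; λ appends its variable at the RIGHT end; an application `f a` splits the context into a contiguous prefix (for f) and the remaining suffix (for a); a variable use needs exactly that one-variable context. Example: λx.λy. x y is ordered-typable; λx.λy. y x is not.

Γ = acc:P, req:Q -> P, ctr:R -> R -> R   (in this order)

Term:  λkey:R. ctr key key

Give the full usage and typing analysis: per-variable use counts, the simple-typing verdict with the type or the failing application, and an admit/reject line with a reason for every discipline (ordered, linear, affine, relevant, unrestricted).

variable uses: acc: 0; req: 0; ctr: 1; key [bound]: 2
uses in reading order: ctr, key, key
typing: ✓ — R -> R
ordered ✗ (repeated use of key ×2; unused: acc, req — weakening required)
linear ✗ (repeated use of key ×2; unused: acc, req — weakening required)
affine ✗ (repeated use of key ×2)
relevant ✗ (unused: acc, req — weakening required)
unrestricted ✓ (well-typed at R -> R; no restrictions here)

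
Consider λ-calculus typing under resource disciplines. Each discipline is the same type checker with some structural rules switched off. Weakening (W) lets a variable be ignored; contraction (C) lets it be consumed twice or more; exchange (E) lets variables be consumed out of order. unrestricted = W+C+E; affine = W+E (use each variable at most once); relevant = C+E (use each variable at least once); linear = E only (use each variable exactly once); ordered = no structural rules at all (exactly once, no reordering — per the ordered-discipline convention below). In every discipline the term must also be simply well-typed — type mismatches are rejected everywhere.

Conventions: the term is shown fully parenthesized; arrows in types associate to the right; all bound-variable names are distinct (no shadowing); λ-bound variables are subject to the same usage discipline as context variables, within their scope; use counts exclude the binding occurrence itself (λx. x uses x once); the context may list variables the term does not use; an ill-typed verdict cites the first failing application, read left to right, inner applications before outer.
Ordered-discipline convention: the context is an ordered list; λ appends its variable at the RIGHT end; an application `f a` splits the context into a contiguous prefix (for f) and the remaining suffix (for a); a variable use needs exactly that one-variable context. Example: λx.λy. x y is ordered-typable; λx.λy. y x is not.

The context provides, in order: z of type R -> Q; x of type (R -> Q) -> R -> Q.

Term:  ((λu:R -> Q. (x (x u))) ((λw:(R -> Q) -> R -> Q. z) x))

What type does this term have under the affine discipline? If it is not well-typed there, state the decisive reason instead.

not well-typed under affine — repeated use of x ×3
variable uses: z: 1, x: 3, u (bound): 1, w (bound): 0
order of uses: x, x, u, z, x
typing: well-typed — term : R -> Q
per-discipline verdicts: ordered ✗ · linear ✗ · affine ✗ · relevant ✗ · unrestricted ✓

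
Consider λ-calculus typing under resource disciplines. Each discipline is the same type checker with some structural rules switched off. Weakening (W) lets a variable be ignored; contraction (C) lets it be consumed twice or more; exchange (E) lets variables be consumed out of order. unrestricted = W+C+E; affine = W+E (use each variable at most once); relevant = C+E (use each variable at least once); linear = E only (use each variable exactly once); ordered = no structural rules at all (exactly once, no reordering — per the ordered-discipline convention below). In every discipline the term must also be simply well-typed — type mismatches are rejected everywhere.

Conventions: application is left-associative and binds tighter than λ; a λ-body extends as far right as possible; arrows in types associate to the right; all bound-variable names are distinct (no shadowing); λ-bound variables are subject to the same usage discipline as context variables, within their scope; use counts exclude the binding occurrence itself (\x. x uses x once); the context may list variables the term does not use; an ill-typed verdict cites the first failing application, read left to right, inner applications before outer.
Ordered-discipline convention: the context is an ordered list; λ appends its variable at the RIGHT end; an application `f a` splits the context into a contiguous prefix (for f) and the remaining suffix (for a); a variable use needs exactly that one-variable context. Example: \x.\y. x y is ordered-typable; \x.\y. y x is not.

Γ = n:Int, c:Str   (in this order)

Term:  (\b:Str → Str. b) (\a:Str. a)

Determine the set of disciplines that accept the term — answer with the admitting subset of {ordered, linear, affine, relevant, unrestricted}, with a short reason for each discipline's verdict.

admitting disciplines: affine, unrestricted
variable uses: n: 0×; c: 0×; b (λ-bound): 1×; a (λ-bound): 1×
order of uses: b, a
typing: well-typed — term : Str → Str
ordered: ✗ — unused: n, c — weakening required
linear: ✗ — unused: n, c — weakening required
affine: ✓ — at most one use each (n, c, b, a)
relevant: ✗ — unused: n, c — weakening required
unrestricted: ✓ — type-checks (Str → Str) and nothing is barred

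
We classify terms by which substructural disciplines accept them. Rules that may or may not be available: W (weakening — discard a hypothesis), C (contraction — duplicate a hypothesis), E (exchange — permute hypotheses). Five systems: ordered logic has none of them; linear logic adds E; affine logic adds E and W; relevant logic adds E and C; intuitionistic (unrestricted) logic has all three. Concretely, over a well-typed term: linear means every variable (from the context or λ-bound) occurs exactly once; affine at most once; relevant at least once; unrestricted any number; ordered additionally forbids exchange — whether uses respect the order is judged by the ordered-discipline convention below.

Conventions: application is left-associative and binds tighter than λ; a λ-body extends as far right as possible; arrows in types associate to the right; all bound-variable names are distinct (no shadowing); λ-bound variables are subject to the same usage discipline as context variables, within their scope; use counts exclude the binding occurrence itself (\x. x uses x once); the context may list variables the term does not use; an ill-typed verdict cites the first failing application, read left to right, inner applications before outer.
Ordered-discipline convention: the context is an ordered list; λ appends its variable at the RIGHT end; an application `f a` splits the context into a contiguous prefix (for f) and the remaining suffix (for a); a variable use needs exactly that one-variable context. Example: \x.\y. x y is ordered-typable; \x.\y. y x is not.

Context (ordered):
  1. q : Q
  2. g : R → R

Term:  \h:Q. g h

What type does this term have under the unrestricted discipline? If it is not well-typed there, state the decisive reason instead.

not well-typed under unrestricted — a type mismatch blocks all five
variable uses: q: 0×; g: 1×; h (λ-bound): 1×
order of uses: g, h
typing: ill-typed: argument of type Q where R is required
all disciplines: ordered ✗ | linear ✗ | affine ✗ | relevant ✗ | unrestricted ✗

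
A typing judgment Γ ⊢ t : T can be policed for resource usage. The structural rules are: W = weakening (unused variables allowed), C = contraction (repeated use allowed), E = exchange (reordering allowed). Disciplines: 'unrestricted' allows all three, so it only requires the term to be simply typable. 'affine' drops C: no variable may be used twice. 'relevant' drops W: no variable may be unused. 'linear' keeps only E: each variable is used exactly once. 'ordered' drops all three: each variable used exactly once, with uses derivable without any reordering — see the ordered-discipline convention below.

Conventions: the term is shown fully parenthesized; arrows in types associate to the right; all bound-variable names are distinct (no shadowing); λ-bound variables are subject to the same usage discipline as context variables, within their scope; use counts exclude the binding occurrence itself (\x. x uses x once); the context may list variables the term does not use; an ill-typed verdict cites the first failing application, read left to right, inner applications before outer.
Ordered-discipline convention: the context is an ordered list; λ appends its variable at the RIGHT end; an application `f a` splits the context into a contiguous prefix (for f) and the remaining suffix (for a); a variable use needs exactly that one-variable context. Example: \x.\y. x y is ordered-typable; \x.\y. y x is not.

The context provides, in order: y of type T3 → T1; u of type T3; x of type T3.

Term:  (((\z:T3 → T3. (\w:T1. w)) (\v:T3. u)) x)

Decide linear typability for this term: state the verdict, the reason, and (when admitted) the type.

no — the type mismatch rejects it
counts: y ×0, u ×1, x ×1, z (λ-bound) ×0, w (λ-bound) ×1, v (λ-bound) ×0
use order (left to right): w, u, x
typing: ill-typed: argument of type T3 where T1 is required
across the five disciplines: ordered ✗ | linear ✗ | affine ✗ | relevant ✗ | unrestricted ✗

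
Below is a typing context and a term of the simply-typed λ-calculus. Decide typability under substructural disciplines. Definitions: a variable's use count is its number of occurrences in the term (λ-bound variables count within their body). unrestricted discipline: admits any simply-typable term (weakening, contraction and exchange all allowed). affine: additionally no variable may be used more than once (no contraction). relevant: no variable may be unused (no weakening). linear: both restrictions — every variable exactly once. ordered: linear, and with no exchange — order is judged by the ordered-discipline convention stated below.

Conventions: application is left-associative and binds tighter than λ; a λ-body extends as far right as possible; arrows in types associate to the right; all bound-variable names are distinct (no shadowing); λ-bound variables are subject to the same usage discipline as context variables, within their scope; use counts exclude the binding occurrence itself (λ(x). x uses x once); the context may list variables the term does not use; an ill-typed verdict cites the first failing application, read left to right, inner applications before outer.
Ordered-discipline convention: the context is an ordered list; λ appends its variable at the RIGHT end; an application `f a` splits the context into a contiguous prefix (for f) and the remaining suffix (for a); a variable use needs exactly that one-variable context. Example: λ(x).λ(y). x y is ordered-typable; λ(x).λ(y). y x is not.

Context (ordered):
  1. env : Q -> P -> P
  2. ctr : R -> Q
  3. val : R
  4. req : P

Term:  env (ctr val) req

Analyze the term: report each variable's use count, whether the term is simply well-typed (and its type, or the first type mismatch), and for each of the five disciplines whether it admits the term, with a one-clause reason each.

use counts: env ×1, ctr ×1, val ×1, req ×1
uses in reading order: env, ctr, val, req
typing: well-typed at P
ordered: ✓, single-use (env, ctr, val, req), ordered derivation ok
linear: ✓, single use per variable (env, ctr, val, req)
affine: ✓, no duplicate uses among env, ctr, val, req
relevant: ✓, env, ctr, val, req: all used, weakening unneeded
unrestricted: ✓, typability at P is all that's needed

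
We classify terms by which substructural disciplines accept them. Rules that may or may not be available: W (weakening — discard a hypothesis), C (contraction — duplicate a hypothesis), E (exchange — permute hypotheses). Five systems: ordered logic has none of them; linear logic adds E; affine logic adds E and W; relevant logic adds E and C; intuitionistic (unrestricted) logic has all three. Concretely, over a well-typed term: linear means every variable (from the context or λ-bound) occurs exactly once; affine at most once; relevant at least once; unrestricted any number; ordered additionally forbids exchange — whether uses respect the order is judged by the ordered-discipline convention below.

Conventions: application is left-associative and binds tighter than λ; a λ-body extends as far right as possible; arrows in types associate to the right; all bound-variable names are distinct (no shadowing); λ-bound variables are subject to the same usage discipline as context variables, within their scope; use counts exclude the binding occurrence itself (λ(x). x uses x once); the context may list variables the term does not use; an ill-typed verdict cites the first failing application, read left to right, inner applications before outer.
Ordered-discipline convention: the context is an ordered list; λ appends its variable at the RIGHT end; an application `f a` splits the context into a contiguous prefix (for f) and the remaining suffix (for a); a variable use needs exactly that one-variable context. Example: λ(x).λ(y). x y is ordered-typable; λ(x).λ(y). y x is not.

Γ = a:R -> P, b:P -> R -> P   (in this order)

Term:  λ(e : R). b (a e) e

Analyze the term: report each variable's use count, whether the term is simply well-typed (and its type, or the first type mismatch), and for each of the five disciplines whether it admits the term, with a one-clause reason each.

usage: a: 1×; b: 1×; e (bound): 2×
left-to-right use order: b, a, e, e
typing: well-typed at R -> P
ordered: ✗ — uses contraction: e ×2
linear: ✗ — uses contraction: e ×2
affine: ✗ — uses contraction: e ×2
relevant: ✓ — a, b, e: all used, weakening unneeded
unrestricted: ✓ — simply typable at R -> P; W, C, E all held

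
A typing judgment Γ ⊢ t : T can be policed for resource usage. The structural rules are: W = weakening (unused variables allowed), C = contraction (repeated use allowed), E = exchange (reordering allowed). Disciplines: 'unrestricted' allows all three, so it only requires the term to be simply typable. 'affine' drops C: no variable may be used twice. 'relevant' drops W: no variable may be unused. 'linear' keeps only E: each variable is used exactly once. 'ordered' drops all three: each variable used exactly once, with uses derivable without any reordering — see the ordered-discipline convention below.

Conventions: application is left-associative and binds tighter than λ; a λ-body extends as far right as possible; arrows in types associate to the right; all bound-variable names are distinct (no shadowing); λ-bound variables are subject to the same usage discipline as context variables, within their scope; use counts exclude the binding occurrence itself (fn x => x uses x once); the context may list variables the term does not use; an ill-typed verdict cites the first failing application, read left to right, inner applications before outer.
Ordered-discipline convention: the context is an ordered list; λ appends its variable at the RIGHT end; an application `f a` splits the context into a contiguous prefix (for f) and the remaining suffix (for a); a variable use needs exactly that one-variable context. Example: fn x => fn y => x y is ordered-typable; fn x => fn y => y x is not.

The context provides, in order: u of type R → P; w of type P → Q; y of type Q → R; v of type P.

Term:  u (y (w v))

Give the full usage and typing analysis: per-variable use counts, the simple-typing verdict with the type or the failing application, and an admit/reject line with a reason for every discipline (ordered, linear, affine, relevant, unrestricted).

usage: u ×1; w ×1; y ×1; v ×1
uses in reading order: u, y, w, v
typing: well-typed — term : P
ordered ✗ (no contiguous prefix/suffix split fits u, y, w, v)
linear ✓ (each of u, w, y, v used exactly once)
affine ✓ (none of u, w, y, v used more than once)
relevant ✓ (u, w, y, v: all used, weakening unneeded)
unrestricted ✓ (type-checks (P) and nothing is barred)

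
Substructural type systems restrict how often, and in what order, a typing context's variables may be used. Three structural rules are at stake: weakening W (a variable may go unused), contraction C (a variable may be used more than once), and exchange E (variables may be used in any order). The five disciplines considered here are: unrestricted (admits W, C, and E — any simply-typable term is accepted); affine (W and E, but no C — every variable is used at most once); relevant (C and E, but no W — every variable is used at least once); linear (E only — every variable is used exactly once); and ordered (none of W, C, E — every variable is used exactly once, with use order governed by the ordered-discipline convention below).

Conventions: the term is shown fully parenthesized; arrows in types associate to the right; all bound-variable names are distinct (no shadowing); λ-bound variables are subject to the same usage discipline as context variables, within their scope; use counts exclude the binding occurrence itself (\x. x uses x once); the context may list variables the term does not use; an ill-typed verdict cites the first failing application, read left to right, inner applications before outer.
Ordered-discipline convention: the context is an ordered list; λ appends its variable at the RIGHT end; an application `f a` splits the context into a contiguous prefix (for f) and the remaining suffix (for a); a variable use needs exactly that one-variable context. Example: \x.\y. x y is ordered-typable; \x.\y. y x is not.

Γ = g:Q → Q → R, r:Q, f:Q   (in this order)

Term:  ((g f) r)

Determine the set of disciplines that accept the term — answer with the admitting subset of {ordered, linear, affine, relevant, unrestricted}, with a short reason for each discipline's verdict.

admitted by: linear, affine, relevant, unrestricted
variable uses: g: 1×, r: 1×, f: 1×
left-to-right use order: g, f, r
typing: well-typed at R
ordered: ✗ — no contiguous prefix/suffix split fits g, f, r
linear: ✓ — each of g, r, f used exactly once
affine: ✓ — at most one use each (g, r, f)
relevant: ✓ — g, r, f: all used, weakening unneeded
unrestricted: ✓ — well-typed at R; no restrictions here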